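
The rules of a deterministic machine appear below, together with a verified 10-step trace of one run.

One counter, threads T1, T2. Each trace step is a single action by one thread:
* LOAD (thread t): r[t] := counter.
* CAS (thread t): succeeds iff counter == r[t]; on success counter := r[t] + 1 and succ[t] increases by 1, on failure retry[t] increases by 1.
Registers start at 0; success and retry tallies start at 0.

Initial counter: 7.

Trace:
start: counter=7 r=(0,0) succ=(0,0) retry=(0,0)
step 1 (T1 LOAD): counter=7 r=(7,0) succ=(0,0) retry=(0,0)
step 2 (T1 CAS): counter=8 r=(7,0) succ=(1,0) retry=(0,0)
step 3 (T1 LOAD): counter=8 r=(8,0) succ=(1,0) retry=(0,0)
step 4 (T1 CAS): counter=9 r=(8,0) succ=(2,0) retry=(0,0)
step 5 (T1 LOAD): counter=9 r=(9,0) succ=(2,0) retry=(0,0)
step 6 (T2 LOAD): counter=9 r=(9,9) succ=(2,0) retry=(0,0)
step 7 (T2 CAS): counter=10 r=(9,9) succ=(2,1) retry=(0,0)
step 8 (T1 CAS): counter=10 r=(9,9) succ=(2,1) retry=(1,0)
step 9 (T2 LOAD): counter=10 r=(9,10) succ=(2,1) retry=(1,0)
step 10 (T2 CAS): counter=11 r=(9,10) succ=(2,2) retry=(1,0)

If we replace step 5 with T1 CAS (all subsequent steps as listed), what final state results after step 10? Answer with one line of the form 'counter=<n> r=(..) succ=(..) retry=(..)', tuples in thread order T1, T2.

(re-executing from step 5 with the substitution; state before step 5: counter=9 r=(8,0) succ=(2,0) retry=(0,0))
step 5 (T1 CAS): counter=9 r=(8,0) succ=(2,0) retry=(1,0)
step 6 (T2 LOAD): counter=9 r=(8,9) succ=(2,0) retry=(1,0)
step 7 (T2 CAS): counter=10 r=(8,9) succ=(2,1) retry=(1,0)
step 8 (T1 CAS): counter=10 r=(8,9) succ=(2,1) retry=(2,0)
step 9 (T2 LOAD): counter=10 r=(8,10) succ=(2,1) retry=(2,0)
step 10 (T2 CAS): counter=11 r=(8,10) succ=(2,2) retry=(2,0)

counter=11 r=(8,10) succ=(2,2) retry=(2,0)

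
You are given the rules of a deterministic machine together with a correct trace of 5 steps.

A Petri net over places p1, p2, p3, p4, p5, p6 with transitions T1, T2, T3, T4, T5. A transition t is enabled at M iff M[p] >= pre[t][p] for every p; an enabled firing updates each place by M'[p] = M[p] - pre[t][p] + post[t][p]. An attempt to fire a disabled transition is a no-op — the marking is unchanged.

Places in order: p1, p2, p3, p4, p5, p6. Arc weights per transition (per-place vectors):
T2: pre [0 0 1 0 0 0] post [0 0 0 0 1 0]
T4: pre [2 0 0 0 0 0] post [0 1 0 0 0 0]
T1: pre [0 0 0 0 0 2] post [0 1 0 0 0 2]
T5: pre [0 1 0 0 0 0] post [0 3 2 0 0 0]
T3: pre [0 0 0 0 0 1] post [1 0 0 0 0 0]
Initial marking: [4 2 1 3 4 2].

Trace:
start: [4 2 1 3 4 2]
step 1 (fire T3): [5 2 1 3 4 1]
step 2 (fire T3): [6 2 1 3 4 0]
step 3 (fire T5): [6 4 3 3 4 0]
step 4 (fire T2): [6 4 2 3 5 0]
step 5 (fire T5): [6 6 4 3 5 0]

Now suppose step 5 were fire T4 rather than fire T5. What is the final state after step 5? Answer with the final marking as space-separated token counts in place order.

(re-executing from step 5 with the substitution; state before step 5: [6 4 2 3 5 0])
step 5 (fire T4): [4 5 2 3 5 0]

4 5 2 3 5 0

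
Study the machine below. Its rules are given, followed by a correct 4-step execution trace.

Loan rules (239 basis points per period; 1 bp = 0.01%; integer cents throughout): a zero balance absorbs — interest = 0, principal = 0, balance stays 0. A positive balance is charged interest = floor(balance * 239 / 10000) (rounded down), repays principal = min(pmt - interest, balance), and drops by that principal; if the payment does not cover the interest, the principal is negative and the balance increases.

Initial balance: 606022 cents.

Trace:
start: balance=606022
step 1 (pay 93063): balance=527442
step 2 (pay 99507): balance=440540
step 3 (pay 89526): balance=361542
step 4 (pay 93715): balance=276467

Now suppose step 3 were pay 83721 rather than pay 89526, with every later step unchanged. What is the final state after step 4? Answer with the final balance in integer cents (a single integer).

282411

(re-executing from step 3 with the substitution; state before step 3: balance=440540)
step 3 (pay 83721): balance=367347
step 4 (pay 93715): balance=282411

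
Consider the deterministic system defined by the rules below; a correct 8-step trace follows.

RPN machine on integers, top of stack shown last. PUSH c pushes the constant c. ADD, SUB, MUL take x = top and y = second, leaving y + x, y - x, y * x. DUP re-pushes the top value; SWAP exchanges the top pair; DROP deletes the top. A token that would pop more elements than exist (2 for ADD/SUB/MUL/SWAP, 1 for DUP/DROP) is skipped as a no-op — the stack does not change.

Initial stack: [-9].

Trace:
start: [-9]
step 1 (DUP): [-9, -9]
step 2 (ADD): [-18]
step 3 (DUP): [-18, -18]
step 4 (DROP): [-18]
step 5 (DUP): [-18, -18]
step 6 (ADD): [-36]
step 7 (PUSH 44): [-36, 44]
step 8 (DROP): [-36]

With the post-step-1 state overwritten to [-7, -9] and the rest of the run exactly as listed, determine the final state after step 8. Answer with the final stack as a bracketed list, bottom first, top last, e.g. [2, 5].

state after step 1 := [-7, -9]
step 2 (ADD): [-16]
step 3 (DUP): [-16, -16]
step 4 (DROP): [-16]
step 5 (DUP): [-16, -16]
step 6 (ADD): [-32]
step 7 (PUSH 44): [-32, 44]
step 8 (DROP): [-32]

[-32]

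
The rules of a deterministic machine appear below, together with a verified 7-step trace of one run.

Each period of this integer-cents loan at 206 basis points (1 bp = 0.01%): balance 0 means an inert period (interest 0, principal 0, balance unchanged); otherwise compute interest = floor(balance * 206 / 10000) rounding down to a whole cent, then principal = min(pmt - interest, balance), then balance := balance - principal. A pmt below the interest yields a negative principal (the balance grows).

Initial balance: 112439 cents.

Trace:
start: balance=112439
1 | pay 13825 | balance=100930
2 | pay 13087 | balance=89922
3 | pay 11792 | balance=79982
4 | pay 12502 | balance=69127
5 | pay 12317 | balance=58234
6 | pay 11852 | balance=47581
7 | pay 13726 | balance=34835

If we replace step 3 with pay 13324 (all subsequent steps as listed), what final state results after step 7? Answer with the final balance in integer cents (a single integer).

33172

(re-executing from step 3 with the substitution; state before step 3: balance=89922)
3 | pay 13324 | balance=78450
4 | pay 12502 | balance=67564
5 | pay 12317 | balance=56638
6 | pay 11852 | balance=45952
7 | pay 13726 | balance=33172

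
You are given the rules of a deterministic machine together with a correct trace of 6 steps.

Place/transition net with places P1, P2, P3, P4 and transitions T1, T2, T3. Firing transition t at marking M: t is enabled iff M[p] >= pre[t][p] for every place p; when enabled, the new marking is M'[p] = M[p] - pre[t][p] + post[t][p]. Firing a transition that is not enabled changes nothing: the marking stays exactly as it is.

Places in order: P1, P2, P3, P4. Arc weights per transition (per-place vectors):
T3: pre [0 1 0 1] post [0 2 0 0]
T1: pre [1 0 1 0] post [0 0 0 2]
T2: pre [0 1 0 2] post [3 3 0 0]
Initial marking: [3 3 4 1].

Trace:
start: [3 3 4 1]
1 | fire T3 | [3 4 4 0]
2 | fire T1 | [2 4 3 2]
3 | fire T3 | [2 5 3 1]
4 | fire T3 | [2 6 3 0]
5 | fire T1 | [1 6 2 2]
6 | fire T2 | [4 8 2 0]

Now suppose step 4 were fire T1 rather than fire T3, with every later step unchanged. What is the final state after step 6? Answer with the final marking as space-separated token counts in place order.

(re-executing from step 4 with the substitution; state before step 4: [2 5 3 1])
4 | fire T1 | [1 5 2 3]
5 | fire T1 | [0 5 1 5]
6 | fire T2 | [3 7 1 3]

3 7 1 3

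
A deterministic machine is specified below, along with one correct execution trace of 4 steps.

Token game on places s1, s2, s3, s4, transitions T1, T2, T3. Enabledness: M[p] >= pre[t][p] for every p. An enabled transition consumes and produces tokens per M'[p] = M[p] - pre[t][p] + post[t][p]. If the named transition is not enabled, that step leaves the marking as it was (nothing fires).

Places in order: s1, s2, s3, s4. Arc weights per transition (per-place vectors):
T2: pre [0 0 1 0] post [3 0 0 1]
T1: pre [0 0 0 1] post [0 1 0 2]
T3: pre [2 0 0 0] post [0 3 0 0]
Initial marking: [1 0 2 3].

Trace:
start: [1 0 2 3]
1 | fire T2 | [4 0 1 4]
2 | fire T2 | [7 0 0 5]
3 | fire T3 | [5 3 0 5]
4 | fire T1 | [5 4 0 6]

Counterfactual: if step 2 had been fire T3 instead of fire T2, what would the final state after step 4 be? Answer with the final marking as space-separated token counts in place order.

(re-executing from step 2 with the substitution; state before step 2: [4 0 1 4])
2 | fire T3 | [2 3 1 4]
3 | fire T3 | [0 6 1 4]
4 | fire T1 | [0 7 1 5]

0 7 1 5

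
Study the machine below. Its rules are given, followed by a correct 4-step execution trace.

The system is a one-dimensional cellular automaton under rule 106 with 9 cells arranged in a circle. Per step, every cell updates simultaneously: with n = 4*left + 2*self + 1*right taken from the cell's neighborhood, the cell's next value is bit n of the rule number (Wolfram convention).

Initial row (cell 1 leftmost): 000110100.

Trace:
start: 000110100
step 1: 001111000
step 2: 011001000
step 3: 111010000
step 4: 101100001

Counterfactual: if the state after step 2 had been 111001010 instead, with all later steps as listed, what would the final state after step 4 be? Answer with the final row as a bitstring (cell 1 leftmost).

110101011

state after step 2 := 111001010
step 3: 101010101
step 4: 110101011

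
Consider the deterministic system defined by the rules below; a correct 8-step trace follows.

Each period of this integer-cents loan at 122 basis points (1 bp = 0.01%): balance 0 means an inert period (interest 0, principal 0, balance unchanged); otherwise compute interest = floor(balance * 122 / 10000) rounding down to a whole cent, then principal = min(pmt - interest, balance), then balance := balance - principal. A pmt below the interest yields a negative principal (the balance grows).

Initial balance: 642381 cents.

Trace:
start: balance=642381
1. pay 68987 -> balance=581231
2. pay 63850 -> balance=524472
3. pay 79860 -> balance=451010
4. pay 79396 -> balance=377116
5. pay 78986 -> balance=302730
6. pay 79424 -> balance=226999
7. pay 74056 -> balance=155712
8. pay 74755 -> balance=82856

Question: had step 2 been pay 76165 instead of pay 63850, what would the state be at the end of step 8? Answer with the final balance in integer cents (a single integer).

69612

(re-executing from step 2 with the substitution; state before step 2: balance=581231)
2. pay 76165 -> balance=512157
3. pay 79860 -> balance=438545
4. pay 79396 -> balance=364499
5. pay 78986 -> balance=289959
6. pay 79424 -> balance=214072
7. pay 74056 -> balance=142627
8. pay 74755 -> balance=69612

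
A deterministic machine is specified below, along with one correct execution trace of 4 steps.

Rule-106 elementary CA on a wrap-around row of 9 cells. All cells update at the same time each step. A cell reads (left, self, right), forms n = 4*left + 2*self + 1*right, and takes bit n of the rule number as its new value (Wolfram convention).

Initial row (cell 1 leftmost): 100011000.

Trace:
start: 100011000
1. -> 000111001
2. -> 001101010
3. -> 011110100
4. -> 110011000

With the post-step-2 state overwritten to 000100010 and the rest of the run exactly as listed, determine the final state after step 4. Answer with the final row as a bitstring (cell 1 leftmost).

state after step 2 := 000100010
3. -> 001000100
4. -> 010001000

010001000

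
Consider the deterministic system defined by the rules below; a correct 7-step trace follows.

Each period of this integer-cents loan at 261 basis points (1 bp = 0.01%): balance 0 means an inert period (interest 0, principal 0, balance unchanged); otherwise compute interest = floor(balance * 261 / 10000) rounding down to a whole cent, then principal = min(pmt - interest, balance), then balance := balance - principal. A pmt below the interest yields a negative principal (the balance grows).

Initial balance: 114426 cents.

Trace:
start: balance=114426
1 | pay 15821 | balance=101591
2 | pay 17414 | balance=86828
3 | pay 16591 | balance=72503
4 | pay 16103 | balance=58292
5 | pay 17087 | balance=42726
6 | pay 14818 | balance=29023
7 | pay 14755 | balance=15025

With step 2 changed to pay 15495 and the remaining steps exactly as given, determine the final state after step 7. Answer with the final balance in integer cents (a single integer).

(re-executing from step 2 with the substitution; state before step 2: balance=101591)
2 | pay 15495 | balance=88747
3 | pay 16591 | balance=74472
4 | pay 16103 | balance=60312
5 | pay 17087 | balance=44799
6 | pay 14818 | balance=31150
7 | pay 14755 | balance=17208

17208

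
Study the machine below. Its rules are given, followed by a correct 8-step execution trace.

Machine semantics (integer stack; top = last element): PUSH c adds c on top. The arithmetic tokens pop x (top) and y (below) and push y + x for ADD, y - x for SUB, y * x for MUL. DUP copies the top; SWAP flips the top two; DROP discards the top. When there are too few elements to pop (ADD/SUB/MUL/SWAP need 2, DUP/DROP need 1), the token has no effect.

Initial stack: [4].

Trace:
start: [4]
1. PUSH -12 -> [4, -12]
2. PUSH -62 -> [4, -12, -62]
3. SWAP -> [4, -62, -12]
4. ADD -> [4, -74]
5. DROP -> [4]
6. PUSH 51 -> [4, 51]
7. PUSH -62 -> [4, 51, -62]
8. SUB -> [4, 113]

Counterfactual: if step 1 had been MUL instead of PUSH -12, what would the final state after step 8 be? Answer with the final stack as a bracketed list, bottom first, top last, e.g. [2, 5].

[113]

(re-executing from step 1 with the substitution; state before step 1: [4])
1. MUL -> [4]
2. PUSH -62 -> [4, -62]
3. SWAP -> [-62, 4]
4. ADD -> [-58]
5. DROP -> []
6. PUSH 51 -> [51]
7. PUSH -62 -> [51, -62]
8. SUB -> [113]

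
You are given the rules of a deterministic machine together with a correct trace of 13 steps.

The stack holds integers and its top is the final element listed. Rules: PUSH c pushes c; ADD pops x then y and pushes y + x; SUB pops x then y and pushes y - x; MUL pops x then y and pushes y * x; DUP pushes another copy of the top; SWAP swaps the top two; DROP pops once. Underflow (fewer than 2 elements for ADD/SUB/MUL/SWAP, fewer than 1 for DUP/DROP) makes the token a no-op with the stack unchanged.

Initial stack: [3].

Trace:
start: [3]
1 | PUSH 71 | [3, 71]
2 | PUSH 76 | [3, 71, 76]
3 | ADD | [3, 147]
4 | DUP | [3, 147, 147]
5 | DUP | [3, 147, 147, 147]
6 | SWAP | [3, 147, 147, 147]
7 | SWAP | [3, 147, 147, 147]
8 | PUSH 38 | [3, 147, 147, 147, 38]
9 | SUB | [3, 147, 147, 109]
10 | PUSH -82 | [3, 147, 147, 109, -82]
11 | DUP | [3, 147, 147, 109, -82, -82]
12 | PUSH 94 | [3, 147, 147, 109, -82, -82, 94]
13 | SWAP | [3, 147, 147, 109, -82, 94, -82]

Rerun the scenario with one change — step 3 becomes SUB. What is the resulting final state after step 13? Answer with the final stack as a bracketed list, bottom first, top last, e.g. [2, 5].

(re-executing from step 3 with the substitution; state before step 3: [3, 71, 76])
3 | SUB | [3, -5]
4 | DUP | [3, -5, -5]
5 | DUP | [3, -5, -5, -5]
6 | SWAP | [3, -5, -5, -5]
7 | SWAP | [3, -5, -5, -5]
8 | PUSH 38 | [3, -5, -5, -5, 38]
9 | SUB | [3, -5, -5, -43]
10 | PUSH -82 | [3, -5, -5, -43, -82]
11 | DUP | [3, -5, -5, -43, -82, -82]
12 | PUSH 94 | [3, -5, -5, -43, -82, -82, 94]
13 | SWAP | [3, -5, -5, -43, -82, 94, -82]

[3, -5, -5, -43, -82, 94, -82]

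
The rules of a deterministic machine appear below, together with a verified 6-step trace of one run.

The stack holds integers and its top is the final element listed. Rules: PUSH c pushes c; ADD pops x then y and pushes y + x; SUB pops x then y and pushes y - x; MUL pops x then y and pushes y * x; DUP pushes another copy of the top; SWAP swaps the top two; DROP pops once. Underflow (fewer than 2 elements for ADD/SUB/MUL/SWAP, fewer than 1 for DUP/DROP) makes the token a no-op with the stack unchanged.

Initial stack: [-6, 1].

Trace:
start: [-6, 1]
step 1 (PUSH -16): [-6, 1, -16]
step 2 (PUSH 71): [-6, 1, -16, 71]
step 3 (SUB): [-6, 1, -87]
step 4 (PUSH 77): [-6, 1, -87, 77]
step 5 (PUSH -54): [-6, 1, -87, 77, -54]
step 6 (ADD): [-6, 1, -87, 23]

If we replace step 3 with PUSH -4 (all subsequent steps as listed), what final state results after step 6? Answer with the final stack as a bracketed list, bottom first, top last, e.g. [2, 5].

(re-executing from step 3 with the substitution; state before step 3: [-6, 1, -16, 71])
step 3 (PUSH -4): [-6, 1, -16, 71, -4]
step 4 (PUSH 77): [-6, 1, -16, 71, -4, 77]
step 5 (PUSH -54): [-6, 1, -16, 71, -4, 77, -54]
step 6 (ADD): [-6, 1, -16, 71, -4, 23]

[-6, 1, -16, 71, -4, 23]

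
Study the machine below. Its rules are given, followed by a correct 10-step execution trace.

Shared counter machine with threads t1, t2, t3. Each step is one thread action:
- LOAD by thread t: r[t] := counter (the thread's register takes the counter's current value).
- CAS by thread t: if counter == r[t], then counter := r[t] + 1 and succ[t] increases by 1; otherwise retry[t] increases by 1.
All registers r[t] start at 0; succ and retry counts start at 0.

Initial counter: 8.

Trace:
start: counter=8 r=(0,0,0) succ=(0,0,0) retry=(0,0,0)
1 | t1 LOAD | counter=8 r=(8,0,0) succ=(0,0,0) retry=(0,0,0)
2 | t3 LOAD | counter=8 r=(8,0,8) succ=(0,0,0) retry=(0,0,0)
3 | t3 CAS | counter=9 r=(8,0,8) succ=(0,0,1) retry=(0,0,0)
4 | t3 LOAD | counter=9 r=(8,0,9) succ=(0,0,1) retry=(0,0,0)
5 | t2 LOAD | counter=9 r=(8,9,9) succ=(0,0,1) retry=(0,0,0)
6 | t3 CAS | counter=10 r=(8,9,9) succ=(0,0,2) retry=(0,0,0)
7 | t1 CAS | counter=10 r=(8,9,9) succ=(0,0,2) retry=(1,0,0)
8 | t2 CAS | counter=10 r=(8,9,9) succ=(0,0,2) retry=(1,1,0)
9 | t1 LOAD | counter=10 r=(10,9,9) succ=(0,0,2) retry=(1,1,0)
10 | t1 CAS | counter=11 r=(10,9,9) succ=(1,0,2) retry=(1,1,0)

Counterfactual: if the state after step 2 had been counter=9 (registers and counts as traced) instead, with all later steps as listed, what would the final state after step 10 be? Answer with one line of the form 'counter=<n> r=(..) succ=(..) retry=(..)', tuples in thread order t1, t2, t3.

state after step 2 := counter=9 r=(8,0,8) succ=(0,0,0) retry=(0,0,0)
3 | t3 CAS | counter=9 r=(8,0,8) succ=(0,0,0) retry=(0,0,1)
4 | t3 LOAD | counter=9 r=(8,0,9) succ=(0,0,0) retry=(0,0,1)
5 | t2 LOAD | counter=9 r=(8,9,9) succ=(0,0,0) retry=(0,0,1)
6 | t3 CAS | counter=10 r=(8,9,9) succ=(0,0,1) retry=(0,0,1)
7 | t1 CAS | counter=10 r=(8,9,9) succ=(0,0,1) retry=(1,0,1)
8 | t2 CAS | counter=10 r=(8,9,9) succ=(0,0,1) retry=(1,1,1)
9 | t1 LOAD | counter=10 r=(10,9,9) succ=(0,0,1) retry=(1,1,1)
10 | t1 CAS | counter=11 r=(10,9,9) succ=(1,0,1) retry=(1,1,1)

counter=11 r=(10,9,9) succ=(1,0,1) retry=(1,1,1)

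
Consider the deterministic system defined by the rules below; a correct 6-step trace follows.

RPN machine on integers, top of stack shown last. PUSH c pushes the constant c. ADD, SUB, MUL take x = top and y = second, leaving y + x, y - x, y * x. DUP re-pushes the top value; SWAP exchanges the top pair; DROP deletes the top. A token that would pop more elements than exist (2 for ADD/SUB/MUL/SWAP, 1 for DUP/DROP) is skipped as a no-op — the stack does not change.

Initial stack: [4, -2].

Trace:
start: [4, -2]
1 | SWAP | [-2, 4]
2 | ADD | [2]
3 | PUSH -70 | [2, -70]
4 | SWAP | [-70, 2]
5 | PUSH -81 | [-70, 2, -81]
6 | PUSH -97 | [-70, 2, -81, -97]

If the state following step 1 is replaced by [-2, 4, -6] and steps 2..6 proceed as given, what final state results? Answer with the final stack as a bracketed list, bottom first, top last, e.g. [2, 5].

[-2, -70, -2, -81, -97]

state after step 1 := [-2, 4, -6]
2 | ADD | [-2, -2]
3 | PUSH -70 | [-2, -2, -70]
4 | SWAP | [-2, -70, -2]
5 | PUSH -81 | [-2, -70, -2, -81]
6 | PUSH -97 | [-2, -70, -2, -81, -97]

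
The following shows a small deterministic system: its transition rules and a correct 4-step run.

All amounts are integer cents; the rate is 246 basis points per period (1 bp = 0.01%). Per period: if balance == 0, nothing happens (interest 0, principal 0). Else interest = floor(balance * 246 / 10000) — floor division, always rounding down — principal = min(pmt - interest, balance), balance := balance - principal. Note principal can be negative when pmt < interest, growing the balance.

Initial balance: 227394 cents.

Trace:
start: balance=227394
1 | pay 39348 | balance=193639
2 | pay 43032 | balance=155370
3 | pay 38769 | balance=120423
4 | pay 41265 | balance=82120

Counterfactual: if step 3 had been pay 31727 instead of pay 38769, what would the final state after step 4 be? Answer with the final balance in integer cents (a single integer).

89335

(re-executing from step 3 with the substitution; state before step 3: balance=155370)
3 | pay 31727 | balance=127465
4 | pay 41265 | balance=89335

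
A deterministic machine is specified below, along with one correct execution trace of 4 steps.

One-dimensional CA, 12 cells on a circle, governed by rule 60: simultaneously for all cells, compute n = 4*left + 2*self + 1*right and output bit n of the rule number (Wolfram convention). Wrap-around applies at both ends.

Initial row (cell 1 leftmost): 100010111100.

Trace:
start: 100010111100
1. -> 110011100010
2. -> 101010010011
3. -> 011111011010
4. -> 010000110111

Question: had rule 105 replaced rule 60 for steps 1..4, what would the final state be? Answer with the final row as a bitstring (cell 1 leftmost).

111111111111

(re-executing steps 1..4 under rule 105; state before step 1: 100010111100)
1. -> 001001100100
2. -> 100001100001
3. -> 101101101101
4. -> 111111111111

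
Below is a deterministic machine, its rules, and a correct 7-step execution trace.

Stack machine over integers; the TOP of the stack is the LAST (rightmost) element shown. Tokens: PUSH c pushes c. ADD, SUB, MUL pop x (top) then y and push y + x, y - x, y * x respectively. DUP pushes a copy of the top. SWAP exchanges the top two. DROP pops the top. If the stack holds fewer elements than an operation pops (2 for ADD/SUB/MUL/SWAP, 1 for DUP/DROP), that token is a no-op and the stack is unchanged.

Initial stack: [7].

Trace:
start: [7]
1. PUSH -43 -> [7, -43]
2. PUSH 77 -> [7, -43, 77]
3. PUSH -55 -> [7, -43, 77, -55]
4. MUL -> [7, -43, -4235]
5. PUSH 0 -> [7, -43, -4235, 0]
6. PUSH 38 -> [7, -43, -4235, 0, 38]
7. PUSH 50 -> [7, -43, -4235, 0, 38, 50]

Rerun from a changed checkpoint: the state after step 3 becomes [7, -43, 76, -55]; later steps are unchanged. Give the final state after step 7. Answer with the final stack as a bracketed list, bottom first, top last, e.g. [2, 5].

state after step 3 := [7, -43, 76, -55]
4. MUL -> [7, -43, -4180]
5. PUSH 0 -> [7, -43, -4180, 0]
6. PUSH 38 -> [7, -43, -4180, 0, 38]
7. PUSH 50 -> [7, -43, -4180, 0, 38, 50]

[7, -43, -4180, 0, 38, 50]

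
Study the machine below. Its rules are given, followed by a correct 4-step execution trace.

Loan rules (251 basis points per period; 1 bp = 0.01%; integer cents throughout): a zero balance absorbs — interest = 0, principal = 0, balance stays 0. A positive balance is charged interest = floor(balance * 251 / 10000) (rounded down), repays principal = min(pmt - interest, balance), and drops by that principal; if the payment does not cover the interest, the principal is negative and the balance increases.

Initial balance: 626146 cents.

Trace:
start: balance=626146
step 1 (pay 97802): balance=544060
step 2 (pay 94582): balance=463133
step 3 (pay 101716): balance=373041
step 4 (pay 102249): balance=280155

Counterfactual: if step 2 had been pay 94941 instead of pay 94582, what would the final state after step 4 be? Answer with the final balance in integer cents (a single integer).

(re-executing from step 2 with the substitution; state before step 2: balance=544060)
step 2 (pay 94941): balance=462774
step 3 (pay 101716): balance=372673
step 4 (pay 102249): balance=279778

279778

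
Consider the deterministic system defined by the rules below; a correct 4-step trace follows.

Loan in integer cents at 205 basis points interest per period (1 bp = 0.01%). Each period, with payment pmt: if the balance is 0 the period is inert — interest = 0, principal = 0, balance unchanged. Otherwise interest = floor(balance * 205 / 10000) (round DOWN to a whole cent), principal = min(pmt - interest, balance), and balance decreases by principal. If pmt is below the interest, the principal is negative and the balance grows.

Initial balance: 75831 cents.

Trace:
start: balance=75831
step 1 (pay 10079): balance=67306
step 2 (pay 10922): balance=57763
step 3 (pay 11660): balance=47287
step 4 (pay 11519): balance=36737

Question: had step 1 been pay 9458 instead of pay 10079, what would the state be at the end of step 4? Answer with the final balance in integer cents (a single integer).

37397

(re-executing from step 1 with the substitution; state before step 1: balance=75831)
step 1 (pay 9458): balance=67927
step 2 (pay 10922): balance=58397
step 3 (pay 11660): balance=47934
step 4 (pay 11519): balance=37397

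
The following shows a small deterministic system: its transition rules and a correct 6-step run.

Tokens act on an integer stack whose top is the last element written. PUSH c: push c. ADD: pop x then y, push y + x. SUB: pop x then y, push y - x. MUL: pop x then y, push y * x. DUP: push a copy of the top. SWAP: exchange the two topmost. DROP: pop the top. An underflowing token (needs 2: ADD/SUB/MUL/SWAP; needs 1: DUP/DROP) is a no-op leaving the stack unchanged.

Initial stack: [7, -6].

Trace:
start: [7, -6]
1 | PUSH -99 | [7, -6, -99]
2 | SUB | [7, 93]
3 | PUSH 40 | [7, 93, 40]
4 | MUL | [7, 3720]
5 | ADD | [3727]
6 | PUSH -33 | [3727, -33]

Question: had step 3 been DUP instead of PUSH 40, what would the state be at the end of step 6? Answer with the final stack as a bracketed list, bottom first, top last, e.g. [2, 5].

(re-executing from step 3 with the substitution; state before step 3: [7, 93])
3 | DUP | [7, 93, 93]
4 | MUL | [7, 8649]
5 | ADD | [8656]
6 | PUSH -33 | [8656, -33]

[8656, -33]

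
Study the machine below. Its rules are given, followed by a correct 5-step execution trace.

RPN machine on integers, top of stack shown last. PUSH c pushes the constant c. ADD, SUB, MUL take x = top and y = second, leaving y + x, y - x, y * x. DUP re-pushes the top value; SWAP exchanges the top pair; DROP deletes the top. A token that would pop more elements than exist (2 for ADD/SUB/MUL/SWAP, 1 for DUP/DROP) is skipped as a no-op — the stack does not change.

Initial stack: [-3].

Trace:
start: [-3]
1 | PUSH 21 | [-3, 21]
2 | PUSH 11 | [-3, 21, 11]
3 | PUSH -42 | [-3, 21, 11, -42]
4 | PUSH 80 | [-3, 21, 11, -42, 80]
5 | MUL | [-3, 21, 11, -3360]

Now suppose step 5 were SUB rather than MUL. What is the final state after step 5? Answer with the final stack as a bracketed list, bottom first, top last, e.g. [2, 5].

[-3, 21, 11, -122]

(re-executing from step 5 with the substitution; state before step 5: [-3, 21, 11, -42, 80])
5 | SUB | [-3, 21, 11, -122]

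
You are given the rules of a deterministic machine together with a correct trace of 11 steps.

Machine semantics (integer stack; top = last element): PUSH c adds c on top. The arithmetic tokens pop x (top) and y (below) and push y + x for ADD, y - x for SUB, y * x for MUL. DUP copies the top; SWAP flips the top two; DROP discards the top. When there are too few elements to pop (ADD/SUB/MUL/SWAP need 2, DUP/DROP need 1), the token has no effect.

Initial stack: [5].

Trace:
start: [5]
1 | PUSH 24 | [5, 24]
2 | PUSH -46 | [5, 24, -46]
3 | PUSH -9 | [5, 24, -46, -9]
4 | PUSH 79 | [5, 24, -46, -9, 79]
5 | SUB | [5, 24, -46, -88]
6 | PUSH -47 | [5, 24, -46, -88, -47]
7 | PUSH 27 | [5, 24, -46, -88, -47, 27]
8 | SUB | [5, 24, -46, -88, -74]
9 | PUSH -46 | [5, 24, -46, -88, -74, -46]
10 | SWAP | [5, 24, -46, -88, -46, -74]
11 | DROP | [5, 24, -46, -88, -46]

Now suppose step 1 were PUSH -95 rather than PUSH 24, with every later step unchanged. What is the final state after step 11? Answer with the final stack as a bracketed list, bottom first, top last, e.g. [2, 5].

(re-executing from step 1 with the substitution; state before step 1: [5])
1 | PUSH -95 | [5, -95]
2 | PUSH -46 | [5, -95, -46]
3 | PUSH -9 | [5, -95, -46, -9]
4 | PUSH 79 | [5, -95, -46, -9, 79]
5 | SUB | [5, -95, -46, -88]
6 | PUSH -47 | [5, -95, -46, -88, -47]
7 | PUSH 27 | [5, -95, -46, -88, -47, 27]
8 | SUB | [5, -95, -46, -88, -74]
9 | PUSH -46 | [5, -95, -46, -88, -74, -46]
10 | SWAP | [5, -95, -46, -88, -46, -74]
11 | DROP | [5, -95, -46, -88, -46]

[5, -95, -46, -88, -46]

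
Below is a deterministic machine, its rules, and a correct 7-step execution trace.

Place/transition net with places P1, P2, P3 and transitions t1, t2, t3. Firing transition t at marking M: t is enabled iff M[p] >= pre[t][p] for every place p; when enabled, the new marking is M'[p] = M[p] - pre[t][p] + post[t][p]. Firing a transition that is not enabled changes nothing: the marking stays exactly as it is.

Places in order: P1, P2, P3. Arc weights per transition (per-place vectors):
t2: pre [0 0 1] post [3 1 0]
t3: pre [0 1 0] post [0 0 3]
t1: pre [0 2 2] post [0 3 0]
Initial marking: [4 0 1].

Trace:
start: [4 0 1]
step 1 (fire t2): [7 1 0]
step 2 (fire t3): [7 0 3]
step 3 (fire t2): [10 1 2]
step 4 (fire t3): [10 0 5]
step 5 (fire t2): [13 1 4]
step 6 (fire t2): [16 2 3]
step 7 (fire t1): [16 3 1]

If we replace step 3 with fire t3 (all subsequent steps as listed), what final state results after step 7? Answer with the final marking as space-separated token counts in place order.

(re-executing from step 3 with the substitution; state before step 3: [7 0 3])
step 3 (fire t3): [7 0 3]
step 4 (fire t3): [7 0 3]
step 5 (fire t2): [10 1 2]
step 6 (fire t2): [13 2 1]
step 7 (fire t1): [13 2 1]

13 2 1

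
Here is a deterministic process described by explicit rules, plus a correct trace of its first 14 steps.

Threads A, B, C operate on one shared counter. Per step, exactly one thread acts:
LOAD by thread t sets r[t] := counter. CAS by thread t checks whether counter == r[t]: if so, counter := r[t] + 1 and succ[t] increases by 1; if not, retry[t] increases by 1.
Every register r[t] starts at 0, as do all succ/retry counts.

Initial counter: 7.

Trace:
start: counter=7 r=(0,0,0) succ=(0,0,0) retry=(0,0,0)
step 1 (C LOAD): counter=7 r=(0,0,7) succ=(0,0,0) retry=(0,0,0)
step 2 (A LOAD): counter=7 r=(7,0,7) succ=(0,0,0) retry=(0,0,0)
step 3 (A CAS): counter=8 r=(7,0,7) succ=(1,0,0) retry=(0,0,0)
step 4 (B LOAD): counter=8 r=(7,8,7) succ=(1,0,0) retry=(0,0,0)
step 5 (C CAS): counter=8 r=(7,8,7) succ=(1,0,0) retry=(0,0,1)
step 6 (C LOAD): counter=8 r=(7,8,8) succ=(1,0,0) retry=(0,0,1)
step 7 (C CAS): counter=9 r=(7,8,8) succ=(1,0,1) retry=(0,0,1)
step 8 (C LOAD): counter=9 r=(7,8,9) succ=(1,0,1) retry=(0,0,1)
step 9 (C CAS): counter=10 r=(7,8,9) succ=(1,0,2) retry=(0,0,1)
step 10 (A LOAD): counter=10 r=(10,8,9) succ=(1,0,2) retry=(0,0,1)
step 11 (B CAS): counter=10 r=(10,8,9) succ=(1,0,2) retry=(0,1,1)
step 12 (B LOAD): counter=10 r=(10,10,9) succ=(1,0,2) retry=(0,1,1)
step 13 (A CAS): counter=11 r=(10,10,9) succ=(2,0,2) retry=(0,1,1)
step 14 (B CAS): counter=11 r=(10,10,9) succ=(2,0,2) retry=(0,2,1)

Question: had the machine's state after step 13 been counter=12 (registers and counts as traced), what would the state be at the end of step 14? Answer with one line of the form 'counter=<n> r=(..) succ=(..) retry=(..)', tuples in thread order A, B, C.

state after step 13 := counter=12 r=(10,10,9) succ=(2,0,2) retry=(0,1,1)
step 14 (B CAS): counter=12 r=(10,10,9) succ=(2,0,2) retry=(0,2,1)

counter=12 r=(10,10,9) succ=(2,0,2) retry=(0,2,1)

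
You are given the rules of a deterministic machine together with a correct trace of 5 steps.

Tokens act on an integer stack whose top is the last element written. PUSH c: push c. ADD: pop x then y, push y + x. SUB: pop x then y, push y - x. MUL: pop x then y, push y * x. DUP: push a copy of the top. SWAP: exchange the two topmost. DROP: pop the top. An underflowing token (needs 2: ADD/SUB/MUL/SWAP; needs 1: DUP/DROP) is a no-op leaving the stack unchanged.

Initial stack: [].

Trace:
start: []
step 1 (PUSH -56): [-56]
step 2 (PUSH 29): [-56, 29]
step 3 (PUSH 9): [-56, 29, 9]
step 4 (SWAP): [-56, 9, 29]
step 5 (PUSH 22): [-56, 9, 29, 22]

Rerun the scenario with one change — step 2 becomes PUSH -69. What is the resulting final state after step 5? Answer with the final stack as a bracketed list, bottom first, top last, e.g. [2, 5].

[-56, 9, -69, 22]

(re-executing from step 2 with the substitution; state before step 2: [-56])
step 2 (PUSH -69): [-56, -69]
step 3 (PUSH 9): [-56, -69, 9]
step 4 (SWAP): [-56, 9, -69]
step 5 (PUSH 22): [-56, 9, -69, 22]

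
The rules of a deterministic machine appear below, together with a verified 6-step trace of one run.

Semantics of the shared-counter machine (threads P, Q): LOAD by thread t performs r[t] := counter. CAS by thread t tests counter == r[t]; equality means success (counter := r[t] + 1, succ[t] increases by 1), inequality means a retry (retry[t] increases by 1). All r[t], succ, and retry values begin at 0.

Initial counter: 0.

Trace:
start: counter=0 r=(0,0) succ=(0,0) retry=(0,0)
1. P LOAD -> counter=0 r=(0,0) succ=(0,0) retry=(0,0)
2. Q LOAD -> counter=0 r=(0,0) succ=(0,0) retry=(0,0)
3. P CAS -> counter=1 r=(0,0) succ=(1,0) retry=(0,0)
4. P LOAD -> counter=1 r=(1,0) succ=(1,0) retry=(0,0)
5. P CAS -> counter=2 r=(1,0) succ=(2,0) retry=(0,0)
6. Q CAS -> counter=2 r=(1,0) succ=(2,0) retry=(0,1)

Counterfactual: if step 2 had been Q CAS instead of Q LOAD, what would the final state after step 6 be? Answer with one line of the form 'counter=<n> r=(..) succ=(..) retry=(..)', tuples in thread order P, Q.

counter=2 r=(1,0) succ=(1,1) retry=(1,1)

(re-executing from step 2 with the substitution; state before step 2: counter=0 r=(0,0) succ=(0,0) retry=(0,0))
2. Q CAS -> counter=1 r=(0,0) succ=(0,1) retry=(0,0)
3. P CAS -> counter=1 r=(0,0) succ=(0,1) retry=(1,0)
4. P LOAD -> counter=1 r=(1,0) succ=(0,1) retry=(1,0)
5. P CAS -> counter=2 r=(1,0) succ=(1,1) retry=(1,0)
6. Q CAS -> counter=2 r=(1,0) succ=(1,1) retry=(1,1)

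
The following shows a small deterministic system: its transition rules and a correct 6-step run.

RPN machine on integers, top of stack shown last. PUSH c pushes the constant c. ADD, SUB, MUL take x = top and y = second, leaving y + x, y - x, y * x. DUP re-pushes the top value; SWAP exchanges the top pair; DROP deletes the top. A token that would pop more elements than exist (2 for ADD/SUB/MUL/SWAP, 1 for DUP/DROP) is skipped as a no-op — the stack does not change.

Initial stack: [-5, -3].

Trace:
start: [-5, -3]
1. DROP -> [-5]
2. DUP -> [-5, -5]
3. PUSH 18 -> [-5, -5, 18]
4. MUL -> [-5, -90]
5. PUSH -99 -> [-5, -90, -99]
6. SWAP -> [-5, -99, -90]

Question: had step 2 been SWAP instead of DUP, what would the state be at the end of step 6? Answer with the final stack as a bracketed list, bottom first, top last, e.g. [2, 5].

(re-executing from step 2 with the substitution; state before step 2: [-5])
2. SWAP -> [-5]
3. PUSH 18 -> [-5, 18]
4. MUL -> [-90]
5. PUSH -99 -> [-90, -99]
6. SWAP -> [-99, -90]

[-99, -90]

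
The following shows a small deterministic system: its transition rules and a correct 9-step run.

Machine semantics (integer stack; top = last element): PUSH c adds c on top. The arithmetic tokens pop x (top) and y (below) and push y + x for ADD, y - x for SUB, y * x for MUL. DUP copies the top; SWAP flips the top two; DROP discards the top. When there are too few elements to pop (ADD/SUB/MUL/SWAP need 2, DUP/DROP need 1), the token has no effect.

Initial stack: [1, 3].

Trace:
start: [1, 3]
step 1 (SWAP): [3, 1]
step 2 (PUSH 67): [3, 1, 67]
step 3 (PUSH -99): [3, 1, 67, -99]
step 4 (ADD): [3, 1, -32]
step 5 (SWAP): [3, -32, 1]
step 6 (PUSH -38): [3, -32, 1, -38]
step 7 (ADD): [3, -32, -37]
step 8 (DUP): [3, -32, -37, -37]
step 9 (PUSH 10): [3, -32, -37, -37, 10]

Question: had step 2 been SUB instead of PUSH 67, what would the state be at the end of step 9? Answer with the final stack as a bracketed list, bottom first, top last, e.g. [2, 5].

[-135, -135, 10]

(re-executing from step 2 with the substitution; state before step 2: [3, 1])
step 2 (SUB): [2]
step 3 (PUSH -99): [2, -99]
step 4 (ADD): [-97]
step 5 (SWAP): [-97]
step 6 (PUSH -38): [-97, -38]
step 7 (ADD): [-135]
step 8 (DUP): [-135, -135]
step 9 (PUSH 10): [-135, -135, 10]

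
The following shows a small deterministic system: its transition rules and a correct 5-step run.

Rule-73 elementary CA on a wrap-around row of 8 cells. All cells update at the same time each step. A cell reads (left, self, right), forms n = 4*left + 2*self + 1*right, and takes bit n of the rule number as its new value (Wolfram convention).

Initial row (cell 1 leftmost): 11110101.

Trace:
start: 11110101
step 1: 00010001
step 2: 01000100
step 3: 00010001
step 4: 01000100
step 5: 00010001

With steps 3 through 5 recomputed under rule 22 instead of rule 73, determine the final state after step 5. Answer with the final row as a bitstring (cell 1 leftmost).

00000000

(re-executing steps 3..5 under rule 22; state before step 3: 01000100)
step 3: 11101110
step 4: 00000000
step 5: 00000000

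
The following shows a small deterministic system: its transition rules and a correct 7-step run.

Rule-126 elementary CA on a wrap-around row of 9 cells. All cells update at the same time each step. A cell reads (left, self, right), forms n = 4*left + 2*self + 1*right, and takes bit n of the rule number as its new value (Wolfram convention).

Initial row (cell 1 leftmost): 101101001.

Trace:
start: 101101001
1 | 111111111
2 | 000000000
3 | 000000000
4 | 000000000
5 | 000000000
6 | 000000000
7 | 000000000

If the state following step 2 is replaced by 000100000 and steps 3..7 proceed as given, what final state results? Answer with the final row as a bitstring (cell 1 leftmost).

110001100

state after step 2 := 000100000
3 | 001110000
4 | 011011000
5 | 111111100
6 | 100000111
7 | 110001100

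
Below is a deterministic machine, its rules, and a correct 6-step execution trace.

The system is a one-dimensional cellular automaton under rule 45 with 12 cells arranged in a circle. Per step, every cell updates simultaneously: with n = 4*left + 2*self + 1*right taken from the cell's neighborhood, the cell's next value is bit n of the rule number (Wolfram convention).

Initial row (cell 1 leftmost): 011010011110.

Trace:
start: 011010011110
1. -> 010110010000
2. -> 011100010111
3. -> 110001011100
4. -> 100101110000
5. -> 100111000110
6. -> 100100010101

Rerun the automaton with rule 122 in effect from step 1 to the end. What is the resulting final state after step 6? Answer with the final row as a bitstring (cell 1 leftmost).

(re-executing steps 1..6 under rule 122; state before step 1: 011010011110)
1. -> 111101110011
2. -> 000111011110
3. -> 001101110011
4. -> 111111011111
5. -> 000001110000
6. -> 000011011000

000011011000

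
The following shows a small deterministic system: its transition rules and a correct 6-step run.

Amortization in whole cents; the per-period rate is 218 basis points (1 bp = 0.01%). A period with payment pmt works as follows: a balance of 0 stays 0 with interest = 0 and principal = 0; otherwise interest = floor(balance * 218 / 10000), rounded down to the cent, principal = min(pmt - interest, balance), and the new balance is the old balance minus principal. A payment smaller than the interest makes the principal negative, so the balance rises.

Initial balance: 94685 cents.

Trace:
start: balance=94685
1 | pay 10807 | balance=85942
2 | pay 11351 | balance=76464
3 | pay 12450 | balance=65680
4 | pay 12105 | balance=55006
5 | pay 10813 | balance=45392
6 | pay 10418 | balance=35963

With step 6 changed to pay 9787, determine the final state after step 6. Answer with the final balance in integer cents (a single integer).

36594

(re-executing from step 6 with the substitution; state before step 6: balance=45392)
6 | pay 9787 | balance=36594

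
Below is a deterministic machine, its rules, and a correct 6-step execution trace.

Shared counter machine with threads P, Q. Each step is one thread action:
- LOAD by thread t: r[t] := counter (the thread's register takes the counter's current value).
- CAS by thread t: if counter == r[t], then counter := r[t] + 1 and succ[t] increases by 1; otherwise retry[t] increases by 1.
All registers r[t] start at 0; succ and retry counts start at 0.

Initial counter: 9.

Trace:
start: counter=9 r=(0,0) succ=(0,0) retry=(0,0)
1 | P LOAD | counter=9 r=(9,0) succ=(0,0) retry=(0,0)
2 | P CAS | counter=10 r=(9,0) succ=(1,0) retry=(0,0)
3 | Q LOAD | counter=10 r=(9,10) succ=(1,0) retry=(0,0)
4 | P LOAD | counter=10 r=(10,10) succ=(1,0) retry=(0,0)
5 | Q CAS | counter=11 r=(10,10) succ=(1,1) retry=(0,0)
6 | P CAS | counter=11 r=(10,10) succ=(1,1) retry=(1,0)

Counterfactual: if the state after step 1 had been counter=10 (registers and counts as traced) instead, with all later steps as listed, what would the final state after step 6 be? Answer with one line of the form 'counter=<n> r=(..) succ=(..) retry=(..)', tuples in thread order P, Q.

counter=11 r=(10,10) succ=(0,1) retry=(2,0)

state after step 1 := counter=10 r=(9,0) succ=(0,0) retry=(0,0)
2 | P CAS | counter=10 r=(9,0) succ=(0,0) retry=(1,0)
3 | Q LOAD | counter=10 r=(9,10) succ=(0,0) retry=(1,0)
4 | P LOAD | counter=10 r=(10,10) succ=(0,0) retry=(1,0)
5 | Q CAS | counter=11 r=(10,10) succ=(0,1) retry=(1,0)
6 | P CAS | counter=11 r=(10,10) succ=(0,1) retry=(2,0)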